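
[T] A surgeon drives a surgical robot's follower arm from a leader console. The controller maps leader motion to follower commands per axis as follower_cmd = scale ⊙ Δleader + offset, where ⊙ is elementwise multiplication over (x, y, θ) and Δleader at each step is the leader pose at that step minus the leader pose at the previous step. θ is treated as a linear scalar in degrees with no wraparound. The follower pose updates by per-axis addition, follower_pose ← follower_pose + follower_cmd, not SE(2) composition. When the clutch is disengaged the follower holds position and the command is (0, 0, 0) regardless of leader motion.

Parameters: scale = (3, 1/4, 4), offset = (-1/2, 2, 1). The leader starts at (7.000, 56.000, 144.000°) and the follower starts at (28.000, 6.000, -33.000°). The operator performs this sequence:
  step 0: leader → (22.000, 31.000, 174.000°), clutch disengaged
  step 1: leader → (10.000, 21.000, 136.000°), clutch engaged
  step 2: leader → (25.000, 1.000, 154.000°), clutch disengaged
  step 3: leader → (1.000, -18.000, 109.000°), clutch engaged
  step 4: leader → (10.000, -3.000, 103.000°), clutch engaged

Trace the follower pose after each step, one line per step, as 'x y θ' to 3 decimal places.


step 0: Δleader=(15.000, -25.000, 30.000°), disengaged; cmd=(0,0,0) → follower holds at (28.000, 6.000, -33.000°)
step 1: Δleader=(-12.000, -10.000, -38.000°), engaged; cmd=(-36.500, -0.500, -151.000°) → follower=(-8.500, 5.500, -184.000°)
step 2: Δleader=(15.000, -20.000, 18.000°), disengaged; cmd=(0,0,0) → follower holds at (-8.500, 5.500, -184.000°)
step 3: Δleader=(-24.000, -19.000, -45.000°), engaged; cmd=(-72.500, -2.750, -179.000°) → follower=(-81.000, 2.750, -363.000°)
step 4: Δleader=(9.000, 15.000, -6.000°), engaged; cmd=(26.500, 5.750, -23.000°) → follower=(-54.500, 8.500, -386.000°)

28.000 6.000 -33.000
-8.500 5.500 -184.000
-8.500 5.500 -184.000
-81.000 2.750 -363.000
-54.500 8.500 -386.000


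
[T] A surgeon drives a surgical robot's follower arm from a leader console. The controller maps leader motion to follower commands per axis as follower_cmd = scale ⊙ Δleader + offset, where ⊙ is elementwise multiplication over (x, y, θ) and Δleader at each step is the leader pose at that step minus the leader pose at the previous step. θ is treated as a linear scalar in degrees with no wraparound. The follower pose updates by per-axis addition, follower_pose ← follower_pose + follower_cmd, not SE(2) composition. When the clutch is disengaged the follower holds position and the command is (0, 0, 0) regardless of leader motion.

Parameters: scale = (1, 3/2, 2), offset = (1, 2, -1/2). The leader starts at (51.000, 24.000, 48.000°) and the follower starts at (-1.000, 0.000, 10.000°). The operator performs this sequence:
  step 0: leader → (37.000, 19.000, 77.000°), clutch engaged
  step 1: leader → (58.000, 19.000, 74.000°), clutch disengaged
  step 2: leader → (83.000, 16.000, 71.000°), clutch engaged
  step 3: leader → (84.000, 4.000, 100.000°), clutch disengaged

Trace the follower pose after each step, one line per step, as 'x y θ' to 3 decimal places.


-14.000 -5.500 67.500
-14.000 -5.500 67.500
12.000 -8.000 61.000
12.000 -8.000 61.000

step 0: Δleader=(-14.000, -5.000, 29.000°), engaged; cmd=(-13.000, -5.500, 57.500°) → follower=(-14.000, -5.500, 67.500°)
step 1: Δleader=(21.000, 0.000, -3.000°), disengaged; cmd=(0,0,0) → follower holds at (-14.000, -5.500, 67.500°)
step 2: Δleader=(25.000, -3.000, -3.000°), engaged; cmd=(26.000, -2.500, -6.500°) → follower=(12.000, -8.000, 61.000°)
step 3: Δleader=(1.000, -12.000, 29.000°), disengaged; cmd=(0,0,0) → follower holds at (12.000, -8.000, 61.000°)


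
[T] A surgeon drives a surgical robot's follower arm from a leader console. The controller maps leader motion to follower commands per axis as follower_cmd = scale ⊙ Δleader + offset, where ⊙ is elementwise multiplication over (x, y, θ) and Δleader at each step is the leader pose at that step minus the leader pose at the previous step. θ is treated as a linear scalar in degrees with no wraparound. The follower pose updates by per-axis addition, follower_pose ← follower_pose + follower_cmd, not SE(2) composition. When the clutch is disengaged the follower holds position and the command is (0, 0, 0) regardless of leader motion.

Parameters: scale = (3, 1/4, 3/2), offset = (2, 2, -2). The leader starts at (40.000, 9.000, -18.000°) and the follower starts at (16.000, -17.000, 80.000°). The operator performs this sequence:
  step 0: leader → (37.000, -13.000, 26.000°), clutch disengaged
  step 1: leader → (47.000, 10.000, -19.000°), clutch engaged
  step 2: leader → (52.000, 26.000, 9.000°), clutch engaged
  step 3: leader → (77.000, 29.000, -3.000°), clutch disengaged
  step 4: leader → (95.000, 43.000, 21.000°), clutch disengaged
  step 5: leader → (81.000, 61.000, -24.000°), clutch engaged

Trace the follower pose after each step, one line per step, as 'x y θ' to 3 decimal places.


16.000 -17.000 80.000
48.000 -9.250 10.500
65.000 -3.250 50.500
65.000 -3.250 50.500
65.000 -3.250 50.500
25.000 3.250 -19.000

step 0: Δleader=(-3.000, -22.000, 44.000°), disengaged; cmd=(0,0,0) → follower holds at (16.000, -17.000, 80.000°)
step 1: Δleader=(10.000, 23.000, -45.000°), engaged; cmd=(32.000, 7.750, -69.500°) → follower=(48.000, -9.250, 10.500°)
step 2: Δleader=(5.000, 16.000, 28.000°), engaged; cmd=(17.000, 6.000, 40.000°) → follower=(65.000, -3.250, 50.500°)
step 3: Δleader=(25.000, 3.000, -12.000°), disengaged; cmd=(0,0,0) → follower holds at (65.000, -3.250, 50.500°)
step 4: Δleader=(18.000, 14.000, 24.000°), disengaged; cmd=(0,0,0) → follower holds at (65.000, -3.250, 50.500°)
step 5: Δleader=(-14.000, 18.000, -45.000°), engaged; cmd=(-40.000, 6.500, -69.500°) → follower=(25.000, 3.250, -19.000°)


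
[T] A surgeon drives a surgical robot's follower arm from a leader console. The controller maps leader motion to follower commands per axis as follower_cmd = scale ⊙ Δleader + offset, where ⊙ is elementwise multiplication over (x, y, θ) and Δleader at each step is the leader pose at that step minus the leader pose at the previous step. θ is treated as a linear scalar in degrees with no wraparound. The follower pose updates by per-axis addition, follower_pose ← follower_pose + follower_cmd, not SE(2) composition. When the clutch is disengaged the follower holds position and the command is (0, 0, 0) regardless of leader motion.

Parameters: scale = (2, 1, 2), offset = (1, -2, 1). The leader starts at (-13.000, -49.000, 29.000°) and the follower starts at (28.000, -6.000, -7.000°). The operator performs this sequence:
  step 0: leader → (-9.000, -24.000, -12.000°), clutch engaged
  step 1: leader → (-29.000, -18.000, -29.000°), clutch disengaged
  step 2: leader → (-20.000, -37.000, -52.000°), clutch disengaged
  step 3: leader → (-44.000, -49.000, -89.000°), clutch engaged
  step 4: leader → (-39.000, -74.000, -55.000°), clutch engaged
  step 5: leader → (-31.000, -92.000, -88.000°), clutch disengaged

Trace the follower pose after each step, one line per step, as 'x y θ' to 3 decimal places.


step 0: Δleader=(4.000, 25.000, -41.000°), engaged; cmd=(9.000, 23.000, -81.000°) → follower=(37.000, 17.000, -88.000°)
step 1: Δleader=(-20.000, 6.000, -17.000°), disengaged; cmd=(0,0,0) → follower holds at (37.000, 17.000, -88.000°)
step 2: Δleader=(9.000, -19.000, -23.000°), disengaged; cmd=(0,0,0) → follower holds at (37.000, 17.000, -88.000°)
step 3: Δleader=(-24.000, -12.000, -37.000°), engaged; cmd=(-47.000, -14.000, -73.000°) → follower=(-10.000, 3.000, -161.000°)
step 4: Δleader=(5.000, -25.000, 34.000°), engaged; cmd=(11.000, -27.000, 69.000°) → follower=(1.000, -24.000, -92.000°)
step 5: Δleader=(8.000, -18.000, -33.000°), disengaged; cmd=(0,0,0) → follower holds at (1.000, -24.000, -92.000°)

37.000 17.000 -88.000
37.000 17.000 -88.000
37.000 17.000 -88.000
-10.000 3.000 -161.000
1.000 -24.000 -92.000
1.000 -24.000 -92.000


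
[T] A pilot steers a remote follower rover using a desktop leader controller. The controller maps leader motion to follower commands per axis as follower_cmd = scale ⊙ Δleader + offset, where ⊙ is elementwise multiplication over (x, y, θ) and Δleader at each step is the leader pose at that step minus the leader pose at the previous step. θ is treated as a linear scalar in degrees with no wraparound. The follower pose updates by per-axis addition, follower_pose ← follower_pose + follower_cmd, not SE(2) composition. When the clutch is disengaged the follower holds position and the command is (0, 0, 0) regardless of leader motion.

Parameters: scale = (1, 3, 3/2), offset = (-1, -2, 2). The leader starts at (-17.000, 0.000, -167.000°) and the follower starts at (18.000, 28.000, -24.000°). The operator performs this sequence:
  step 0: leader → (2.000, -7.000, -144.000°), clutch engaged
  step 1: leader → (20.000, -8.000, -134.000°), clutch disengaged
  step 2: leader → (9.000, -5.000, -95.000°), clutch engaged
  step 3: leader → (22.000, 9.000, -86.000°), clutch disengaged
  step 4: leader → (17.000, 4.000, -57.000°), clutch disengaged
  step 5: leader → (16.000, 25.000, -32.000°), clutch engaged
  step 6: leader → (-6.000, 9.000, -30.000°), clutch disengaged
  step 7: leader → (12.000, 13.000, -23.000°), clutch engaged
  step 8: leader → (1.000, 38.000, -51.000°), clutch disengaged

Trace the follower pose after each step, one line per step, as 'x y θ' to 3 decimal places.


36.000 5.000 12.500
36.000 5.000 12.500
24.000 12.000 73.000
24.000 12.000 73.000
24.000 12.000 73.000
22.000 73.000 112.500
22.000 73.000 112.500
39.000 83.000 125.000
39.000 83.000 125.000

step 0: Δleader=(19.000, -7.000, 23.000°), engaged; cmd=(18.000, -23.000, 36.500°) → follower=(36.000, 5.000, 12.500°)
step 1: Δleader=(18.000, -1.000, 10.000°), disengaged; cmd=(0,0,0) → follower holds at (36.000, 5.000, 12.500°)
step 2: Δleader=(-11.000, 3.000, 39.000°), engaged; cmd=(-12.000, 7.000, 60.500°) → follower=(24.000, 12.000, 73.000°)
step 3: Δleader=(13.000, 14.000, 9.000°), disengaged; cmd=(0,0,0) → follower holds at (24.000, 12.000, 73.000°)
step 4: Δleader=(-5.000, -5.000, 29.000°), disengaged; cmd=(0,0,0) → follower holds at (24.000, 12.000, 73.000°)
step 5: Δleader=(-1.000, 21.000, 25.000°), engaged; cmd=(-2.000, 61.000, 39.500°) → follower=(22.000, 73.000, 112.500°)
step 6: Δleader=(-22.000, -16.000, 2.000°), disengaged; cmd=(0,0,0) → follower holds at (22.000, 73.000, 112.500°)
step 7: Δleader=(18.000, 4.000, 7.000°), engaged; cmd=(17.000, 10.000, 12.500°) → follower=(39.000, 83.000, 125.000°)
step 8: Δleader=(-11.000, 25.000, -28.000°), disengaged; cmd=(0,0,0) → follower holds at (39.000, 83.000, 125.000°)


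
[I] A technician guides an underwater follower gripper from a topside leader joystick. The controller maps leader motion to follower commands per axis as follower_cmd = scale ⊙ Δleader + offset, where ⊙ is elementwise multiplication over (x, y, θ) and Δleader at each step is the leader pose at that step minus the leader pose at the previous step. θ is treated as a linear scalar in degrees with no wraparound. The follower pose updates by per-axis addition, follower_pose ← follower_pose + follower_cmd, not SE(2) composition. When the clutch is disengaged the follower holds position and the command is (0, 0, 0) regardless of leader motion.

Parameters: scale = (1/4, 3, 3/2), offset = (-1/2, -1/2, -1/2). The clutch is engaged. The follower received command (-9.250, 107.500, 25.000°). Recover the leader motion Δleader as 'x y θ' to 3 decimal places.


-35.000 36.000 17.000

axis x: (-9.250 − -1/2) / (1/4) = -35.000
axis y: (107.500 − -1/2) / (3) = 36.000
axis θ: (25.000 − -1/2) / (3/2) = 17.000


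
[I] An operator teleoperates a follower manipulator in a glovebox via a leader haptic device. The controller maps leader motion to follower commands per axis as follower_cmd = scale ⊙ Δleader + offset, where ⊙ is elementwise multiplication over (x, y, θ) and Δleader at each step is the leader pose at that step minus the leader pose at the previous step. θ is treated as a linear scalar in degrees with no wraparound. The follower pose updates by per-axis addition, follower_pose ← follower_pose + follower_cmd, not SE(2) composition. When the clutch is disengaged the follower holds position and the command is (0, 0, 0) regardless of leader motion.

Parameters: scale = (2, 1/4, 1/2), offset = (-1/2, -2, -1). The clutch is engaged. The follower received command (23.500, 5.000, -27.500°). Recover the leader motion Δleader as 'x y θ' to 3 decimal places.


axis x: (23.500 − -1/2) / (2) = 12.000
axis y: (5.000 − -2) / (1/4) = 28.000
axis θ: (-27.500 − -1) / (1/2) = -53.000

12.000 28.000 -53.000


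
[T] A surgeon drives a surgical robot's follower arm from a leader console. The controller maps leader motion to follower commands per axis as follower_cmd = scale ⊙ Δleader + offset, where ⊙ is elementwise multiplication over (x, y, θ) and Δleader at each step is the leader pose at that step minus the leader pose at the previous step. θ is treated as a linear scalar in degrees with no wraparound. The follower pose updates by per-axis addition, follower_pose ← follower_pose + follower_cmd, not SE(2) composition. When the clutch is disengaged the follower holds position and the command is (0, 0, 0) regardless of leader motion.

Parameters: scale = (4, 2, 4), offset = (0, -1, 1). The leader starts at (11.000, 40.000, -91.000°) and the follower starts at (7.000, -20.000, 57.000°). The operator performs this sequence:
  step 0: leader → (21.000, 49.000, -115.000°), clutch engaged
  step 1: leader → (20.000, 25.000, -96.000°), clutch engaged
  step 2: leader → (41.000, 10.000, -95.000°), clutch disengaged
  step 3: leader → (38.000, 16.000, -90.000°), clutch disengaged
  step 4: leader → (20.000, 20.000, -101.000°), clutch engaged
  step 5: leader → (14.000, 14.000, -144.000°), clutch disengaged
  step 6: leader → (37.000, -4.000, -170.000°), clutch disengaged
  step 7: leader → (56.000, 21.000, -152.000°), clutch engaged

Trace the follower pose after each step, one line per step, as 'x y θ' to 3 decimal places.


47.000 -3.000 -38.000
43.000 -52.000 39.000
43.000 -52.000 39.000
43.000 -52.000 39.000
-29.000 -45.000 -4.000
-29.000 -45.000 -4.000
-29.000 -45.000 -4.000
47.000 4.000 69.000

step 0: Δleader=(10.000, 9.000, -24.000°), engaged; cmd=(40.000, 17.000, -95.000°) → follower=(47.000, -3.000, -38.000°)
step 1: Δleader=(-1.000, -24.000, 19.000°), engaged; cmd=(-4.000, -49.000, 77.000°) → follower=(43.000, -52.000, 39.000°)
step 2: Δleader=(21.000, -15.000, 1.000°), disengaged; cmd=(0,0,0) → follower holds at (43.000, -52.000, 39.000°)
step 3: Δleader=(-3.000, 6.000, 5.000°), disengaged; cmd=(0,0,0) → follower holds at (43.000, -52.000, 39.000°)
step 4: Δleader=(-18.000, 4.000, -11.000°), engaged; cmd=(-72.000, 7.000, -43.000°) → follower=(-29.000, -45.000, -4.000°)
step 5: Δleader=(-6.000, -6.000, -43.000°), disengaged; cmd=(0,0,0) → follower holds at (-29.000, -45.000, -4.000°)
step 6: Δleader=(23.000, -18.000, -26.000°), disengaged; cmd=(0,0,0) → follower holds at (-29.000, -45.000, -4.000°)
step 7: Δleader=(19.000, 25.000, 18.000°), engaged; cmd=(76.000, 49.000, 73.000°) → follower=(47.000, 4.000, 69.000°)


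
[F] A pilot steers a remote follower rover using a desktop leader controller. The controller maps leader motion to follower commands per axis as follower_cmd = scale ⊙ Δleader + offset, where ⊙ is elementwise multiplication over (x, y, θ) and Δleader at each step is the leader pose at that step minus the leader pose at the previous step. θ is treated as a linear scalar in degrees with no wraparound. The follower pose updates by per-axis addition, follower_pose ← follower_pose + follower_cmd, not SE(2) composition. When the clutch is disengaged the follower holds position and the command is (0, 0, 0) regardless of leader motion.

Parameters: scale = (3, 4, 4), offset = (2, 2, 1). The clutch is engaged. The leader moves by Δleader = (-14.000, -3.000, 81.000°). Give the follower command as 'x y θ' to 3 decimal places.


-40.000 -10.000 325.000

axis x: 3·-14.000 + 2 = -40.000
axis y: 4·-3.000 + 2 = -10.000
axis θ: 4·81.000 + 1 = 325.000


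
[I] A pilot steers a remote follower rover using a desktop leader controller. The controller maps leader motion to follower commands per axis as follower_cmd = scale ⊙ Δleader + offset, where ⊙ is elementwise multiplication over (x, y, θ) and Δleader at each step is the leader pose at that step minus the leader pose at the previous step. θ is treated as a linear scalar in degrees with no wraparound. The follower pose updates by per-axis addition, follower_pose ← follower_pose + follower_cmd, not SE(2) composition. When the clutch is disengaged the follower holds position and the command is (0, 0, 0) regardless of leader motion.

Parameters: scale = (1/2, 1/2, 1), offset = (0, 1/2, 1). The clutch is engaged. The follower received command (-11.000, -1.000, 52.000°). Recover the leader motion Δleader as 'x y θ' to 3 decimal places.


axis x: (-11.000 − 0) / (1/2) = -22.000
axis y: (-1.000 − 1/2) / (1/2) = -3.000
axis θ: (52.000 − 1) / (1) = 51.000

-22.000 -3.000 51.000


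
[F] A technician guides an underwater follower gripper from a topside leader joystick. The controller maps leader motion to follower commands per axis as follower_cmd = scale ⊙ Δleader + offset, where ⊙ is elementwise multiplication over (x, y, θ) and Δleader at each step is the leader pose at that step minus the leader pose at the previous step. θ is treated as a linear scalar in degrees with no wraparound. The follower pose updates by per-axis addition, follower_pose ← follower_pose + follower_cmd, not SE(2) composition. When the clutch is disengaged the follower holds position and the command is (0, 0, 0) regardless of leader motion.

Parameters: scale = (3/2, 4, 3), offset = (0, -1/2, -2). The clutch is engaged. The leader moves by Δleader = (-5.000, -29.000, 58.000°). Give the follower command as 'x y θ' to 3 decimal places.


axis x: 3/2·-5.000 + 0 = -7.500
axis y: 4·-29.000 + -1/2 = -116.500
axis θ: 3·58.000 + -2 = 172.000

-7.500 -116.500 172.000


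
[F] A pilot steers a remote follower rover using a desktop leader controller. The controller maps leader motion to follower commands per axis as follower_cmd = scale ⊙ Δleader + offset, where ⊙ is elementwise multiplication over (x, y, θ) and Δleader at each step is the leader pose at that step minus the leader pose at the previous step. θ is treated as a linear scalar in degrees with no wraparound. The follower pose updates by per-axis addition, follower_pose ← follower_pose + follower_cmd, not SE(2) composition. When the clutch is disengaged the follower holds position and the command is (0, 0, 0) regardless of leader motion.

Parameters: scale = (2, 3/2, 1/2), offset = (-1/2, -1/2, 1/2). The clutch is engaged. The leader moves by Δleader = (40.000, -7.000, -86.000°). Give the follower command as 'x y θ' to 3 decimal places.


79.500 -11.000 -42.500

axis x: 2·40.000 + -1/2 = 79.500
axis y: 3/2·-7.000 + -1/2 = -11.000
axis θ: 1/2·-86.000 + 1/2 = -42.500


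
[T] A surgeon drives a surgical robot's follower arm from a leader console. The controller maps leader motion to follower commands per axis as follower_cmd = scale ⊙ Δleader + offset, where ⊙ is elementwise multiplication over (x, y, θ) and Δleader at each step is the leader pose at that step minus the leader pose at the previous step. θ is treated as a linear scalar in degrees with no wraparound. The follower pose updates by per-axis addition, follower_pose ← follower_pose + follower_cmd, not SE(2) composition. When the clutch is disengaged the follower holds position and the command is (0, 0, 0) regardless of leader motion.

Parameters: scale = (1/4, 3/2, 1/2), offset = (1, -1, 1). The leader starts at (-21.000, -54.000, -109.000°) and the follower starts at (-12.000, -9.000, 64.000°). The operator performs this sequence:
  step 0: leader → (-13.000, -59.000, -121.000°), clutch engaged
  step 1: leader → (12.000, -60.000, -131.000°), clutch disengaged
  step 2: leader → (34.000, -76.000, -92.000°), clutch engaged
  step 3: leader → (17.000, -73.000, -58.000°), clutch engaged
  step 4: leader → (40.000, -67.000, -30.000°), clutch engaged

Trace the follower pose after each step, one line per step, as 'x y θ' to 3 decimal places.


-9.000 -17.500 59.000
-9.000 -17.500 59.000
-2.500 -42.500 79.500
-5.750 -39.000 97.500
1.000 -31.000 112.500

step 0: Δleader=(8.000, -5.000, -12.000°), engaged; cmd=(3.000, -8.500, -5.000°) → follower=(-9.000, -17.500, 59.000°)
step 1: Δleader=(25.000, -1.000, -10.000°), disengaged; cmd=(0,0,0) → follower holds at (-9.000, -17.500, 59.000°)
step 2: Δleader=(22.000, -16.000, 39.000°), engaged; cmd=(6.500, -25.000, 20.500°) → follower=(-2.500, -42.500, 79.500°)
step 3: Δleader=(-17.000, 3.000, 34.000°), engaged; cmd=(-3.250, 3.500, 18.000°) → follower=(-5.750, -39.000, 97.500°)
step 4: Δleader=(23.000, 6.000, 28.000°), engaged; cmd=(6.750, 8.000, 15.000°) → follower=(1.000, -31.000, 112.500°)


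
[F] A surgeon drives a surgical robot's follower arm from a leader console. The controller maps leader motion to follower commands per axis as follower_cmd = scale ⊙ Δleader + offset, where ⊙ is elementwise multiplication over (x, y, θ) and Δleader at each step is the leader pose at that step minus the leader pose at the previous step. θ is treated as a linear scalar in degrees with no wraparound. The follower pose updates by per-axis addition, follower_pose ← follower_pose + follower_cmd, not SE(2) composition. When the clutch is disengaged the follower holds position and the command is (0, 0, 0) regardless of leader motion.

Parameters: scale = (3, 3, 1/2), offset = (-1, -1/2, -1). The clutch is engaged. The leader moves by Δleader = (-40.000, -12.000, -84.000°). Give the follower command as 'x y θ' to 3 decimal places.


axis x: 3·-40.000 + -1 = -121.000
axis y: 3·-12.000 + -1/2 = -36.500
axis θ: 1/2·-84.000 + -1 = -43.000

-121.000 -36.500 -43.000


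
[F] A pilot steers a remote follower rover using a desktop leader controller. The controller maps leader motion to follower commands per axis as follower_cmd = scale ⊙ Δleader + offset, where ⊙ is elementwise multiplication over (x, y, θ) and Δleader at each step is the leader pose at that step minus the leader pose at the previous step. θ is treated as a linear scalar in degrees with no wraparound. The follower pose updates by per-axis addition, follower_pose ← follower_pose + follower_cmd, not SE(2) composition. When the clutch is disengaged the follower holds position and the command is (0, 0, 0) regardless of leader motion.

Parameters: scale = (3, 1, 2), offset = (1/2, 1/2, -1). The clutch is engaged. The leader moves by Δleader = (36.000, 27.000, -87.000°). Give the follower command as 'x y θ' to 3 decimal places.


108.500 27.500 -175.000

axis x: 3·36.000 + 1/2 = 108.500
axis y: 1·27.000 + 1/2 = 27.500
axis θ: 2·-87.000 + -1 = -175.000


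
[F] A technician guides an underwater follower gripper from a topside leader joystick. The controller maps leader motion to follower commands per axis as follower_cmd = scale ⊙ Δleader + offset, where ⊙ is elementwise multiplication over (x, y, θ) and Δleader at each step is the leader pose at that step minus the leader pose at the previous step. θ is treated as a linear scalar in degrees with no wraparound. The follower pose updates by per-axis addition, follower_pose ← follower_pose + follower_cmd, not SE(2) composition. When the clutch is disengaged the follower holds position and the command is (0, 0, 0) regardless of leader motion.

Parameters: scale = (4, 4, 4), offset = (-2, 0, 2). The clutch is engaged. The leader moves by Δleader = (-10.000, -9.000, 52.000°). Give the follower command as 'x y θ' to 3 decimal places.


axis x: 4·-10.000 + -2 = -42.000
axis y: 4·-9.000 + 0 = -36.000
axis θ: 4·52.000 + 2 = 210.000

-42.000 -36.000 210.000


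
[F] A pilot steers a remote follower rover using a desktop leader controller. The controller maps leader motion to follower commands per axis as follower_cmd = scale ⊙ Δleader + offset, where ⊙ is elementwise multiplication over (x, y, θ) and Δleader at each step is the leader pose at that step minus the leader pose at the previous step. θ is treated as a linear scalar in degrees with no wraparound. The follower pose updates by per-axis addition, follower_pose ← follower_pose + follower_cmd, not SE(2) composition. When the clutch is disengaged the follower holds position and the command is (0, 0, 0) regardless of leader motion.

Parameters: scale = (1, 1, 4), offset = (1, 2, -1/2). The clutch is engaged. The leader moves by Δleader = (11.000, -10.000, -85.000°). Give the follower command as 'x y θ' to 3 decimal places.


axis x: 1·11.000 + 1 = 12.000
axis y: 1·-10.000 + 2 = -8.000
axis θ: 4·-85.000 + -1/2 = -340.500

12.000 -8.000 -340.500


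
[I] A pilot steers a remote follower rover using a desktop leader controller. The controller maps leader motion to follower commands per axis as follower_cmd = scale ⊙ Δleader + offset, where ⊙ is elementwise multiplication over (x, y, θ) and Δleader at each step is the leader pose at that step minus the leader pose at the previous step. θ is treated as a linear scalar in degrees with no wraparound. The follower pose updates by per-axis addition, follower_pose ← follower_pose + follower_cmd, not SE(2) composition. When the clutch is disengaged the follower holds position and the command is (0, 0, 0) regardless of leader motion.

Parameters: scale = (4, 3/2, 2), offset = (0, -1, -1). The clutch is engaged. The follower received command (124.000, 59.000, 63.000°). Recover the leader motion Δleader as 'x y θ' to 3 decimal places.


axis x: (124.000 − 0) / (4) = 31.000
axis y: (59.000 − -1) / (3/2) = 40.000
axis θ: (63.000 − -1) / (2) = 32.000

31.000 40.000 32.000


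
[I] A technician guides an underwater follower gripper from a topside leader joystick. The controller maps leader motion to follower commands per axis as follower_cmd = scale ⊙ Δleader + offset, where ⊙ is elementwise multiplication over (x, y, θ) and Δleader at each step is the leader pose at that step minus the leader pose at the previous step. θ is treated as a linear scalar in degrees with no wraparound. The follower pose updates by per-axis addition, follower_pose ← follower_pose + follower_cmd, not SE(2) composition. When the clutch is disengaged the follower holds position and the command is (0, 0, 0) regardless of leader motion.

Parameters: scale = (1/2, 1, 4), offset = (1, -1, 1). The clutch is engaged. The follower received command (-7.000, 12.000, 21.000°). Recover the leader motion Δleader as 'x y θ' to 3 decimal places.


-16.000 13.000 5.000

axis x: (-7.000 − 1) / (1/2) = -16.000
axis y: (12.000 − -1) / (1) = 13.000
axis θ: (21.000 − 1) / (4) = 5.000


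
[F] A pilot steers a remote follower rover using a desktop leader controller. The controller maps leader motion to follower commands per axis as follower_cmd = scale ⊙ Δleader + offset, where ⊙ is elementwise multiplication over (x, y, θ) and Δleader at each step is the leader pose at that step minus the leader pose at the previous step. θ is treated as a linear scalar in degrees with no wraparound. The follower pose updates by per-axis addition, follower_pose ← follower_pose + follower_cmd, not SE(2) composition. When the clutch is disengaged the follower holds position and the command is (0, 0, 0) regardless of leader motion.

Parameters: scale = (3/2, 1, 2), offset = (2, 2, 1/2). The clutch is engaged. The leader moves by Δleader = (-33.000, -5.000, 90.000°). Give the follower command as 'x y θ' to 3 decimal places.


-47.500 -3.000 180.500

axis x: 3/2·-33.000 + 2 = -47.500
axis y: 1·-5.000 + 2 = -3.000
axis θ: 2·90.000 + 1/2 = 180.500


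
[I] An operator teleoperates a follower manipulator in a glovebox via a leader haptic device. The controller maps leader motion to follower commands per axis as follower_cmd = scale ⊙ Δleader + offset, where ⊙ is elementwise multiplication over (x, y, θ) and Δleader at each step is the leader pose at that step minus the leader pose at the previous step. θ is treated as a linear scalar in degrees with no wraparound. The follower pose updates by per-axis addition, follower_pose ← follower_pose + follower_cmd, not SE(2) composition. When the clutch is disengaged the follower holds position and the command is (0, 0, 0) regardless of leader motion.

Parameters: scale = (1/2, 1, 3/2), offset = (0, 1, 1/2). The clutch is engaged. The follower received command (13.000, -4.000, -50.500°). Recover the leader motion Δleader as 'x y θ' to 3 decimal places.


axis x: (13.000 − 0) / (1/2) = 26.000
axis y: (-4.000 − 1) / (1) = -5.000
axis θ: (-50.500 − 1/2) / (3/2) = -34.000

26.000 -5.000 -34.000


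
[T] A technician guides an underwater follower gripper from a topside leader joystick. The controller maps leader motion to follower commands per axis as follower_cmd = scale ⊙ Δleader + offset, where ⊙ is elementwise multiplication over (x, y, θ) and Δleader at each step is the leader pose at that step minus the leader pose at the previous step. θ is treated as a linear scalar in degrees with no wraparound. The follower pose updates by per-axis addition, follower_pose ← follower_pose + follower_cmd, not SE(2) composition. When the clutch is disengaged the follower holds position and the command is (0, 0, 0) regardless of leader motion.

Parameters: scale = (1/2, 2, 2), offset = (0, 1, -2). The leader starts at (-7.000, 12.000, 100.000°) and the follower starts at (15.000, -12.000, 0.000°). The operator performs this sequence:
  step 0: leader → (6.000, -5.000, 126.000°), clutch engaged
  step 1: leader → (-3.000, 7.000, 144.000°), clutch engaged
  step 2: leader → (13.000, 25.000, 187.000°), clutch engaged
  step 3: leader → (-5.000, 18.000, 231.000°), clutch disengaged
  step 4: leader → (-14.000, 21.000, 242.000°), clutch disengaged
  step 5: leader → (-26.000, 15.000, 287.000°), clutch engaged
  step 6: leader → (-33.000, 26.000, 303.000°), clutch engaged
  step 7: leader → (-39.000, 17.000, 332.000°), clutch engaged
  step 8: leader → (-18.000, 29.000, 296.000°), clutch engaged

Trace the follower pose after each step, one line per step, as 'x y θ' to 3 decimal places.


step 0: Δleader=(13.000, -17.000, 26.000°), engaged; cmd=(6.500, -33.000, 50.000°) → follower=(21.500, -45.000, 50.000°)
step 1: Δleader=(-9.000, 12.000, 18.000°), engaged; cmd=(-4.500, 25.000, 34.000°) → follower=(17.000, -20.000, 84.000°)
step 2: Δleader=(16.000, 18.000, 43.000°), engaged; cmd=(8.000, 37.000, 84.000°) → follower=(25.000, 17.000, 168.000°)
step 3: Δleader=(-18.000, -7.000, 44.000°), disengaged; cmd=(0,0,0) → follower holds at (25.000, 17.000, 168.000°)
step 4: Δleader=(-9.000, 3.000, 11.000°), disengaged; cmd=(0,0,0) → follower holds at (25.000, 17.000, 168.000°)
step 5: Δleader=(-12.000, -6.000, 45.000°), engaged; cmd=(-6.000, -11.000, 88.000°) → follower=(19.000, 6.000, 256.000°)
step 6: Δleader=(-7.000, 11.000, 16.000°), engaged; cmd=(-3.500, 23.000, 30.000°) → follower=(15.500, 29.000, 286.000°)
step 7: Δleader=(-6.000, -9.000, 29.000°), engaged; cmd=(-3.000, -17.000, 56.000°) → follower=(12.500, 12.000, 342.000°)
step 8: Δleader=(21.000, 12.000, -36.000°), engaged; cmd=(10.500, 25.000, -74.000°) → follower=(23.000, 37.000, 268.000°)

21.500 -45.000 50.000
17.000 -20.000 84.000
25.000 17.000 168.000
25.000 17.000 168.000
25.000 17.000 168.000
19.000 6.000 256.000
15.500 29.000 286.000
12.500 12.000 342.000
23.000 37.000 268.000


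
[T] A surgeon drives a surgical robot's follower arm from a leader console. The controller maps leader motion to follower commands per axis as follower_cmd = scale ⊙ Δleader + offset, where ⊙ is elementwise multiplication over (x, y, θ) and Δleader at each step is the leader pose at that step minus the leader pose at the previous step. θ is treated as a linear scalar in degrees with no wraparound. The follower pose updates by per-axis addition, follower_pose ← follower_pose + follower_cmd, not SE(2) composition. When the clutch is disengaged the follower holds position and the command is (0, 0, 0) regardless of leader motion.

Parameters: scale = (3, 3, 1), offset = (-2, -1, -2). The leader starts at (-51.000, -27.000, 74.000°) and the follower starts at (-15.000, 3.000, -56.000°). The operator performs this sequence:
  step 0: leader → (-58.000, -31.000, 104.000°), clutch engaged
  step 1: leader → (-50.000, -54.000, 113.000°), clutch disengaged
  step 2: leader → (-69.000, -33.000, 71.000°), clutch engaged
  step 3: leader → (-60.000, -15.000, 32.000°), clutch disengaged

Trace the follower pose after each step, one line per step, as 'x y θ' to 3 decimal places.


-38.000 -10.000 -28.000
-38.000 -10.000 -28.000
-97.000 52.000 -72.000
-97.000 52.000 -72.000

step 0: Δleader=(-7.000, -4.000, 30.000°), engaged; cmd=(-23.000, -13.000, 28.000°) → follower=(-38.000, -10.000, -28.000°)
step 1: Δleader=(8.000, -23.000, 9.000°), disengaged; cmd=(0,0,0) → follower holds at (-38.000, -10.000, -28.000°)
step 2: Δleader=(-19.000, 21.000, -42.000°), engaged; cmd=(-59.000, 62.000, -44.000°) → follower=(-97.000, 52.000, -72.000°)
step 3: Δleader=(9.000, 18.000, -39.000°), disengaged; cmd=(0,0,0) → follower holds at (-97.000, 52.000, -72.000°)


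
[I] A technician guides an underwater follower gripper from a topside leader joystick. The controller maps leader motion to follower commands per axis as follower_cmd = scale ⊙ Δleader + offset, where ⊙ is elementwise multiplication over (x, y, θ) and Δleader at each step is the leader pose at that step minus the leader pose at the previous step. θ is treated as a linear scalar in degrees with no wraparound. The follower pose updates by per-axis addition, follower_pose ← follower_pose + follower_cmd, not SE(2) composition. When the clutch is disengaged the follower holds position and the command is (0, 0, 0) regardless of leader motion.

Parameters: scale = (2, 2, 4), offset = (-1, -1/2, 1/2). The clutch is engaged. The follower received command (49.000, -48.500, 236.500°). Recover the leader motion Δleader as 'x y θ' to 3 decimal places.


axis x: (49.000 − -1) / (2) = 25.000
axis y: (-48.500 − -1/2) / (2) = -24.000
axis θ: (236.500 − 1/2) / (4) = 59.000

25.000 -24.000 59.000


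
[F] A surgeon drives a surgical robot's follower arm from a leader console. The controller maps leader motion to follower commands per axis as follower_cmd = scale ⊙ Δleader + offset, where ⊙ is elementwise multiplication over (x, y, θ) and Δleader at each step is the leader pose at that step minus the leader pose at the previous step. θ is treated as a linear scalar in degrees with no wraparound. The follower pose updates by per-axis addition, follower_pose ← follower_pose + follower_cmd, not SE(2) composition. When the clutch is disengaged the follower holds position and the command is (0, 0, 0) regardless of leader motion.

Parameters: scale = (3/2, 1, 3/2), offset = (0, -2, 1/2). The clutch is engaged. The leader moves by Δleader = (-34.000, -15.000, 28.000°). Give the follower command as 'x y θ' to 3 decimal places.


axis x: 3/2·-34.000 + 0 = -51.000
axis y: 1·-15.000 + -2 = -17.000
axis θ: 3/2·28.000 + 1/2 = 42.500

-51.000 -17.000 42.500


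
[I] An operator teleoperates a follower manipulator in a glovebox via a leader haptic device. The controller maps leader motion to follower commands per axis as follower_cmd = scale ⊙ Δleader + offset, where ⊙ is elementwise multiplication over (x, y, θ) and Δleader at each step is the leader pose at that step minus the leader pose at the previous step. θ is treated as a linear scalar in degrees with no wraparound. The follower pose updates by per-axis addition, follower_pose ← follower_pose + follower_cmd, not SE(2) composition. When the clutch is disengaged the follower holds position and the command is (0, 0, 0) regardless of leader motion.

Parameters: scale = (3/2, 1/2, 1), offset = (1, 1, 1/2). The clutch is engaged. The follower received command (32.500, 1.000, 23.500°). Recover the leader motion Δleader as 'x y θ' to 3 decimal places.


axis x: (32.500 − 1) / (3/2) = 21.000
axis y: (1.000 − 1) / (1/2) = 0.000
axis θ: (23.500 − 1/2) / (1) = 23.000

21.000 0.000 23.000


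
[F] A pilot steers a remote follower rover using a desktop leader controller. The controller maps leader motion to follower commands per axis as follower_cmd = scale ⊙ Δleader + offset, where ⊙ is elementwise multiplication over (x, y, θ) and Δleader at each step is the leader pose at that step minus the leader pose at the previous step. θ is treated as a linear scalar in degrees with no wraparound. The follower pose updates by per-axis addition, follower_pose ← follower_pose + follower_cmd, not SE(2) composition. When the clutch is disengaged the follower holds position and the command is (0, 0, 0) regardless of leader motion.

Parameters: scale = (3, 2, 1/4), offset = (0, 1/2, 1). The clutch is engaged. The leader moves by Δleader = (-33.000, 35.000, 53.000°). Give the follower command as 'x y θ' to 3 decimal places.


axis x: 3·-33.000 + 0 = -99.000
axis y: 2·35.000 + 1/2 = 70.500
axis θ: 1/4·53.000 + 1 = 14.250

-99.000 70.500 14.250


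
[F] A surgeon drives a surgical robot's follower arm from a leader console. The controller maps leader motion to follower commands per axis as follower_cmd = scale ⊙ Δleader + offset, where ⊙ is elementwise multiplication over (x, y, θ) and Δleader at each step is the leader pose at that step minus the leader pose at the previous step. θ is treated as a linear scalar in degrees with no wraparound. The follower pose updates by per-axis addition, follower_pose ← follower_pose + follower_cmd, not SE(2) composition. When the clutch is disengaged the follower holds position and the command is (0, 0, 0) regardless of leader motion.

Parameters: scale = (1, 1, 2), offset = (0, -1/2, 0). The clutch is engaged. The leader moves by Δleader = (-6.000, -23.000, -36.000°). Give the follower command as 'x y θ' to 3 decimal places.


axis x: 1·-6.000 + 0 = -6.000
axis y: 1·-23.000 + -1/2 = -23.500
axis θ: 2·-36.000 + 0 = -72.000

-6.000 -23.500 -72.000


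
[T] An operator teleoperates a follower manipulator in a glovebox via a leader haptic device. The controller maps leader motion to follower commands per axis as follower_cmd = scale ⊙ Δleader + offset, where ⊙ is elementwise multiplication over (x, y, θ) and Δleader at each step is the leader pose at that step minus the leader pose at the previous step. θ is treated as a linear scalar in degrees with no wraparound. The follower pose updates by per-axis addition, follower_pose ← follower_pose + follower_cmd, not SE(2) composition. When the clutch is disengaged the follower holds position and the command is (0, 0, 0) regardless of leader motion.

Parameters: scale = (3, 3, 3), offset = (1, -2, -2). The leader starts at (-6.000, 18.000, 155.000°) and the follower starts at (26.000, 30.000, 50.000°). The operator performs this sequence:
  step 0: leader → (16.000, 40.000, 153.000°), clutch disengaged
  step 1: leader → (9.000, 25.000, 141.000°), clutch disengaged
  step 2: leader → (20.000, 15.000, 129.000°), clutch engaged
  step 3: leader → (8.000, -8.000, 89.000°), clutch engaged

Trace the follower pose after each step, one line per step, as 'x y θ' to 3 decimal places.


26.000 30.000 50.000
26.000 30.000 50.000
60.000 -2.000 12.000
25.000 -73.000 -110.000

step 0: Δleader=(22.000, 22.000, -2.000°), disengaged; cmd=(0,0,0) → follower holds at (26.000, 30.000, 50.000°)
step 1: Δleader=(-7.000, -15.000, -12.000°), disengaged; cmd=(0,0,0) → follower holds at (26.000, 30.000, 50.000°)
step 2: Δleader=(11.000, -10.000, -12.000°), engaged; cmd=(34.000, -32.000, -38.000°) → follower=(60.000, -2.000, 12.000°)
step 3: Δleader=(-12.000, -23.000, -40.000°), engaged; cmd=(-35.000, -71.000, -122.000°) → follower=(25.000, -73.000, -110.000°)
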